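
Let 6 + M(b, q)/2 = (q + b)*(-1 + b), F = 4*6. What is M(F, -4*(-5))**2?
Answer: 4048144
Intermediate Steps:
F = 24
M(b, q) = -12 + 2*(-1 + b)*(b + q) (M(b, q) = -12 + 2*((q + b)*(-1 + b)) = -12 + 2*((b + q)*(-1 + b)) = -12 + 2*((-1 + b)*(b + q)) = -12 + 2*(-1 + b)*(b + q))
M(F, -4*(-5))**2 = (-12 - 2*24 - (-8)*(-5) + 2*24**2 + 2*24*(-4*(-5)))**2 = (-12 - 48 - 2*20 + 2*576 + 2*24*20)**2 = (-12 - 48 - 40 + 1152 + 960)**2 = 2012**2 = 4048144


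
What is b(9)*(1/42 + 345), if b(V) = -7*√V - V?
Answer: -72455/7 ≈ -10351.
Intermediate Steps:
b(V) = -V - 7*√V
b(9)*(1/42 + 345) = (-1*9 - 7*√9)*(1/42 + 345) = (-9 - 7*3)*(1/42 + 345) = (-9 - 21)*(14491/42) = -30*14491/42 = -72455/7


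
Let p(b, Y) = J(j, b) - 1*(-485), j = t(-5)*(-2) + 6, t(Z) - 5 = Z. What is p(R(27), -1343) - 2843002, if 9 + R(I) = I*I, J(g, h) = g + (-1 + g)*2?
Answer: -2842501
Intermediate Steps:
t(Z) = 5 + Z
j = 6 (j = (5 - 5)*(-2) + 6 = 0*(-2) + 6 = 0 + 6 = 6)
J(g, h) = -2 + 3*g (J(g, h) = g + (-2 + 2*g) = -2 + 3*g)
R(I) = -9 + I² (R(I) = -9 + I*I = -9 + I²)
p(b, Y) = 501 (p(b, Y) = (-2 + 3*6) - 1*(-485) = (-2 + 18) + 485 = 16 + 485 = 501)
p(R(27), -1343) - 2843002 = 501 - 2843002 = -2842501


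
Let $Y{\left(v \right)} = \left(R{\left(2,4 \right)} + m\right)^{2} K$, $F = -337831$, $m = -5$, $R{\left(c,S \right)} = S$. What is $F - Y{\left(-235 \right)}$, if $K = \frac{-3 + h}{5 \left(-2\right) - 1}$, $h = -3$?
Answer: $- \frac{3716147}{11} \approx -3.3783 \cdot 10^{5}$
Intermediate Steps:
$K = \frac{6}{11}$ ($K = \frac{-3 - 3}{5 \left(-2\right) - 1} = - \frac{6}{-10 - 1} = - \frac{6}{-11} = \left(-6\right) \left(- \frac{1}{11}\right) = \frac{6}{11} \approx 0.54545$)
$Y{\left(v \right)} = \frac{6}{11}$ ($Y{\left(v \right)} = \left(4 - 5\right)^{2} \cdot \frac{6}{11} = \left(-1\right)^{2} \cdot \frac{6}{11} = 1 \cdot \frac{6}{11} = \frac{6}{11}$)
$F - Y{\left(-235 \right)} = -337831 - \frac{6}{11} = - \frac{3716147}{11}$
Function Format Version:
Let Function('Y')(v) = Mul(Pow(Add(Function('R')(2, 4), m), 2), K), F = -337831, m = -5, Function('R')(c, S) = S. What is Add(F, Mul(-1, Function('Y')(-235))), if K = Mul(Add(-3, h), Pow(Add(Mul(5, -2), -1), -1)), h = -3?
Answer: Rational(-3716147, 11) ≈ -3.3783e+5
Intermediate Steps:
K = Rational(6, 11) (K = Mul(Add(-3, -3), Pow(Add(Mul(5, -2), -1), -1)) = Mul(-6, Pow(Add(-10, -1), -1)) = Mul(-6, Pow(-11, -1)) = Mul(-6, Rational(-1, 11)) = Rational(6, 11) ≈ 0.54545)
Function('Y')(v) = Rational(6, 11) (Function('Y')(v) = Mul(Pow(Add(4, -5), 2), Rational(6, 11)) = Mul(Pow(-1, 2), Rational(6, 11)) = Mul(1, Rational(6, 11)) = Rational(6, 11))
Add(F, Mul(-1, Function('Y')(-235))) = Add(-337831, Mul(-1, Rational(6, 11))) = Add(-337831, Rational(-6, 11)) = Rational(-3716147, 11)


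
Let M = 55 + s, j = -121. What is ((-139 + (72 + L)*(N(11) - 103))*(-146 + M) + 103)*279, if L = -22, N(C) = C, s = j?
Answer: 280331109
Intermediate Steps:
s = -121
M = -66 (M = 55 - 121 = -66)
((-139 + (72 + L)*(N(11) - 103))*(-146 + M) + 103)*279 = ((-139 + (72 - 22)*(11 - 103))*(-146 - 66) + 103)*279 = ((-139 + 50*(-92))*(-212) + 103)*279 = ((-139 - 4600)*(-212) + 103)*279 = (-4739*(-212) + 103)*279 = (1004668 + 103)*279 = 1004771*279 = 280331109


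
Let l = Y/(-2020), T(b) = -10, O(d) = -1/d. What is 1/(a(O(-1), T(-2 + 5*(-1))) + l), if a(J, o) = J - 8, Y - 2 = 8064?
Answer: -1010/11103 ≈ -0.090966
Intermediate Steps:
Y = 8066 (Y = 2 + 8064 = 8066)
a(J, o) = -8 + J
l = -4033/1010 (l = 8066/(-2020) = 8066*(-1/2020) = -4033/1010 ≈ -3.9931)
1/(a(O(-1), T(-2 + 5*(-1))) + l) = 1/((-8 - 1/(-1)) - 4033/1010) = 1/((-8 - 1*(-1)) - 4033/1010) = 1/((-8 + 1) - 4033/1010) = 1/(-7 - 4033/1010) = 1/(-11103/1010) = -1010/11103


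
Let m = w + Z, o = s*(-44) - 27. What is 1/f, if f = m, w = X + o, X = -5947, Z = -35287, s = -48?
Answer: -1/39149 ≈ -2.5543e-5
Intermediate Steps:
o = 2085 (o = -48*(-44) - 27 = 2112 - 27 = 2085)
w = -3862 (w = -5947 + 2085 = -3862)
m = -39149 (m = -3862 - 35287 = -39149)
f = -39149
1/f = 1/(-39149) = -1/39149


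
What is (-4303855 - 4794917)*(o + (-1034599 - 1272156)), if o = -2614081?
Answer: 44773564813392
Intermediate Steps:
(-4303855 - 4794917)*(o + (-1034599 - 1272156)) = (-4303855 - 4794917)*(-2614081 + (-1034599 - 1272156)) = -9098772*(-2614081 - 2306755) = -9098772*(-4920836) = 44773564813392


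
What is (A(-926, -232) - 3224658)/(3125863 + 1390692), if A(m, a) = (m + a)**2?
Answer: -1883694/4516555 ≈ -0.41706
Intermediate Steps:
A(m, a) = (a + m)**2
(A(-926, -232) - 3224658)/(3125863 + 1390692) = ((-232 - 926)**2 - 3224658)/(3125863 + 1390692) = ((-1158)**2 - 3224658)/4516555 = (1340964 - 3224658)*(1/4516555) = -1883694*1/4516555 = -1883694/4516555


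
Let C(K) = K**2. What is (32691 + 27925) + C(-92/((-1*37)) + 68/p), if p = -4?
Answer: 83271673/1369 ≈ 60827.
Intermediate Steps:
(32691 + 27925) + C(-92/((-1*37)) + 68/p) = (32691 + 27925) + (-92/((-1*37)) + 68/(-4))**2 = 60616 + (-92/(-37) + 68*(-1/4))**2 = 60616 + (-92*(-1/37) - 17)**2 = 60616 + (92/37 - 17)**2 = 60616 + (-537/37)**2 = 60616 + 288369/1369 = 83271673/1369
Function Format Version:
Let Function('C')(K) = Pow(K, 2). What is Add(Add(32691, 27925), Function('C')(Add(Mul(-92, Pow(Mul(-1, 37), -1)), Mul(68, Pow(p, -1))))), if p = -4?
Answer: Rational(83271673, 1369) ≈ 60827.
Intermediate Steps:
Add(Add(32691, 27925), Function('C')(Add(Mul(-92, Pow(Mul(-1, 37), -1)), Mul(68, Pow(p, -1))))) = Add(Add(32691, 27925), Pow(Add(Mul(-92, Pow(Mul(-1, 37), -1)), Mul(68, Pow(-4, -1))), 2)) = Add(60616, Pow(Add(Mul(-92, Pow(-37, -1)), Mul(68, Rational(-1, 4))), 2)) = Add(60616, Pow(Add(Mul(-92, Rational(-1, 37)), -17), 2)) = Add(60616, Pow(Add(Rational(92, 37), -17), 2)) = Add(60616, Pow(Rational(-537, 37), 2)) = Add(60616, Rational(288369, 1369)) = Rational(83271673, 1369)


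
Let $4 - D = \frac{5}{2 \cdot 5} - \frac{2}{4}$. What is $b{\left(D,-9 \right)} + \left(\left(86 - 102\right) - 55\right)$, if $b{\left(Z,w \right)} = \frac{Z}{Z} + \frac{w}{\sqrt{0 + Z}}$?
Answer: $- \frac{149}{2} \approx -74.5$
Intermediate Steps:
$D = 4$ ($D = 4 - \left(\frac{5}{2 \cdot 5} - \frac{2}{4}\right) = 4 - \left(\frac{5}{10} - \frac{1}{2}\right) = 4 - \left(5 \cdot \frac{1}{10} - \frac{1}{2}\right) = 4 - \left(\frac{1}{2} - \frac{1}{2}\right) = 4 - 0 = 4 + 0 = 4$)
$b{\left(Z,w \right)} = 1 + \frac{w}{\sqrt{Z}}$
$b{\left(D,-9 \right)} + \left(\left(86 - 102\right) - 55\right) = \left(1 - \frac{9}{2}\right) + \left(\left(86 - 102\right) - 55\right) = \left(1 - \frac{9}{2}\right) - 71 = - \frac{7}{2} - 71 = - \frac{149}{2}$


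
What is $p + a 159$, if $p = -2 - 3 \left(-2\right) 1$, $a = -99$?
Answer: $-15737$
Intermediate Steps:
$p = 4$ ($p = -2 - \left(-6\right) 1 = -2 - -6 = -2 + 6 = 4$)
$p + a 159 = 4 - 15741 = -15737$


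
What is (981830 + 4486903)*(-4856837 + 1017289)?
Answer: -20997462852684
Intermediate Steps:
(981830 + 4486903)*(-4856837 + 1017289) = 5468733*(-3839548) = -20997462852684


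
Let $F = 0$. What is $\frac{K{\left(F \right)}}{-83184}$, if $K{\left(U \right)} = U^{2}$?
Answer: $0$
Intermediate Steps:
$\frac{K{\left(F \right)}}{-83184} = \frac{0^{2}}{-83184} = 0 \left(- \frac{1}{83184}\right) = 0$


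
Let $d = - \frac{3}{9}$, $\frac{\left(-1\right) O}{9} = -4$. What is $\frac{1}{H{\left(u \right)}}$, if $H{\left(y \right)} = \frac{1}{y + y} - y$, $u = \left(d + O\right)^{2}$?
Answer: $- \frac{206082}{262159121} \approx -0.00078609$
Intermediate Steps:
$O = 36$ ($O = \left(-9\right) \left(-4\right) = 36$)
$d = - \frac{1}{3}$ ($d = \left(-3\right) \frac{1}{9} = - \frac{1}{3} \approx -0.33333$)
$u = \frac{11449}{9}$ ($u = \left(- \frac{1}{3} + 36\right)^{2} = \left(\frac{107}{3}\right)^{2} = \frac{11449}{9} \approx 1272.1$)
$H{\left(y \right)} = \frac{1}{2 y} - y$
$\frac{1}{H{\left(u \right)}} = \frac{1}{\frac{1}{2 \cdot \frac{11449}{9}} - \frac{11449}{9}} = \frac{1}{\frac{1}{2} \cdot \frac{9}{11449} - \frac{11449}{9}} = \frac{1}{\frac{9}{22898} - \frac{11449}{9}} = \frac{1}{- \frac{262159121}{206082}} = - \frac{206082}{262159121}$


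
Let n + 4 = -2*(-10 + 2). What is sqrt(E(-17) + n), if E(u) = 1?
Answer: sqrt(13) ≈ 3.6056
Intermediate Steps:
n = 12 (n = -4 - 2*(-10 + 2) = -4 - 2*(-8) = -4 + 16 = 12)
sqrt(E(-17) + n) = sqrt(1 + 12) = sqrt(13)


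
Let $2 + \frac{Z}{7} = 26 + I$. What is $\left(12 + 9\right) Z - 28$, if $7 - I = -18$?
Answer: $7175$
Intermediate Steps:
$I = 25$ ($I = 7 - -18 = 7 + 18 = 25$)
$Z = 343$ ($Z = -14 + 7 \left(26 + 25\right) = -14 + 7 \cdot 51 = -14 + 357 = 343$)
$\left(12 + 9\right) Z - 28 = \left(12 + 9\right) 343 - 28 = 21 \cdot 343 - 28 = 7203 - 28 = 7175$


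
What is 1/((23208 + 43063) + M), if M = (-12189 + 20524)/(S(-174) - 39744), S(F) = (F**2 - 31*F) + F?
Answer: 4248/281510873 ≈ 1.5090e-5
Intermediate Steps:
S(F) = F**2 - 30*F
M = -8335/4248 (M = (-12189 + 20524)/(-174*(-30 - 174) - 39744) = 8335/(-174*(-204) - 39744) = 8335/(35496 - 39744) = 8335/(-4248) = 8335*(-1/4248) = -8335/4248 ≈ -1.9621)
1/((23208 + 43063) + M) = 1/((23208 + 43063) - 8335/4248) = 1/(66271 - 8335/4248) = 1/(281510873/4248) = 4248/281510873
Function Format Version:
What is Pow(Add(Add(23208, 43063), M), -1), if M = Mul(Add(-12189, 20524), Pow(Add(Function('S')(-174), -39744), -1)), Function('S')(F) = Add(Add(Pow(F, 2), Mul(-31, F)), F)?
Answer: Rational(4248, 281510873) ≈ 1.5090e-5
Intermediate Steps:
Function('S')(F) = Add(Pow(F, 2), Mul(-30, F))
M = Rational(-8335, 4248) (M = Mul(Add(-12189, 20524), Pow(Add(Mul(-174, Add(-30, -174)), -39744), -1)) = Mul(8335, Pow(Add(Mul(-174, -204), -39744), -1)) = Mul(8335, Pow(Add(35496, -39744), -1)) = Mul(8335, Pow(-4248, -1)) = Mul(8335, Rational(-1, 4248)) = Rational(-8335, 4248) ≈ -1.9621)
Pow(Add(Add(23208, 43063), M), -1) = Pow(Add(Add(23208, 43063), Rational(-8335, 4248)), -1) = Pow(Add(66271, Rational(-8335, 4248)), -1) = Pow(Rational(281510873, 4248), -1) = Rational(4248, 281510873)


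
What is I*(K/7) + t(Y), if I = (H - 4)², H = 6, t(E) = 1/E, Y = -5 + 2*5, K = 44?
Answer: 887/35 ≈ 25.343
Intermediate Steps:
Y = 5 (Y = -5 + 10 = 5)
I = 4 (I = (6 - 4)² = 2² = 4)
I*(K/7) + t(Y) = 4*(44/7) + 1/5 = 4*(44*(⅐)) + ⅕ = 4*(44/7) + ⅕ = 176/7 + ⅕ = 887/35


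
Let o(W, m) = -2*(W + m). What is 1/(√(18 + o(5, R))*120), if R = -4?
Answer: 1/480 ≈ 0.0020833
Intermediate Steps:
o(W, m) = -2*W - 2*m
1/(√(18 + o(5, R))*120) = 1/(√(18 + (-2*5 - 2*(-4)))*120) = 1/(√(18 + (-10 + 8))*120) = 1/(√(18 - 2)*120) = 1/(√16*120) = 1/(4*120) = 1/480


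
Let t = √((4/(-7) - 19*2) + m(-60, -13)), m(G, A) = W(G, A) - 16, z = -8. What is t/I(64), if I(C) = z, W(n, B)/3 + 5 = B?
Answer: -I*√1330/28 ≈ -1.3025*I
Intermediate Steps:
W(n, B) = -15 + 3*B
I(C) = -8
m(G, A) = -31 + 3*A (m(G, A) = (-15 + 3*A) - 16 = -31 + 3*A)
t = 2*I*√1330/7 (t = √((4/(-7) - 19*2) + (-31 + 3*(-13))) = √((4*(-⅐) - 38) + (-31 - 39)) = √((-4/7 - 38) - 70) = √(-270/7 - 70) = √(-760/7) = 2*I*√1330/7 ≈ 10.42*I)
t/I(64) = (2*I*√1330/7)/(-8) = (2*I*√1330/7)*(-⅛) = -I*√1330/28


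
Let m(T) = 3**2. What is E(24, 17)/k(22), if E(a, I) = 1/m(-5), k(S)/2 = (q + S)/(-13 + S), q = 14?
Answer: 1/72 ≈ 0.013889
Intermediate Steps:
m(T) = 9
k(S) = 2*(14 + S)/(-13 + S) (k(S) = 2*((14 + S)/(-13 + S)) = 2*(14 + S)/(-13 + S))
E(a, I) = 1/9
E(24, 17)/k(22) = 1/(9*((2*(14 + 22)/(-13 + 22)))) = 1/(9*((2*36/9))) = 1/(9*((2*(1/9)*36))) = (1/9)/8 = (1/9)*(1/8) = 1/72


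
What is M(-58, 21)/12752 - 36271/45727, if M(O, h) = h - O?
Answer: -458915359/583110704 ≈ -0.78701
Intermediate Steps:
M(-58, 21)/12752 - 36271/45727 = (21 - 1*(-58))/12752 - 36271/45727 = (21 + 58)*(1/12752) - 36271*1/45727 = 79*(1/12752) - 36271/45727 = 79/12752 - 36271/45727 = -458915359/583110704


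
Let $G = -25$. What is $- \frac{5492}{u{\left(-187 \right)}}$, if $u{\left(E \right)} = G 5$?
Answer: $\frac{5492}{125} \approx 43.936$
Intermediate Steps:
$u{\left(E \right)} = -125$ ($u{\left(E \right)} = \left(-25\right) 5 = -125$)
$- \frac{5492}{u{\left(-187 \right)}} = - \frac{5492}{-125} = \left(-5492\right) \left(- \frac{1}{125}\right) = \frac{5492}{125}$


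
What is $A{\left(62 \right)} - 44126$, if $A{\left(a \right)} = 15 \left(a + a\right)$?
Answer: $-42266$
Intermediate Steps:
$A{\left(a \right)} = 30 a$ ($A{\left(a \right)} = 15 \cdot 2 a = 30 a$)
$A{\left(62 \right)} - 44126 = 30 \cdot 62 - 44126 = 1860 - 44126 = -42266$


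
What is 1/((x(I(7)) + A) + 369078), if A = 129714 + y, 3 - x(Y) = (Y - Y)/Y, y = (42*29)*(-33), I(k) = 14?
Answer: 1/458601 ≈ 2.1805e-6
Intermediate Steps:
y = -40194 (y = 1218*(-33) = -40194)
x(Y) = 3 (x(Y) = 3 - (Y - Y)/Y = 3 - 0/Y = 3 - 1*0 = 3 + 0 = 3)
A = 89520 (A = 129714 - 40194 = 89520)
1/((x(I(7)) + A) + 369078) = 1/((3 + 89520) + 369078) = 1/(89523 + 369078) = 1/458601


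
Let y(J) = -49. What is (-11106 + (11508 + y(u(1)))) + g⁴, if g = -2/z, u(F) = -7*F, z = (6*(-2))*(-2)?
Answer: 7319809/20736 ≈ 353.00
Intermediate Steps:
z = 24 (z = -12*(-2) = 24)
g = -1/12 (g = -2/24 = -2*1/24 = -1/12 ≈ -0.083333)
(-11106 + (11508 + y(u(1)))) + g⁴ = (-11106 + (11508 - 49)) + (-1/12)⁴ = (-11106 + 11459) + 1/20736 = 353 + 1/20736 = 7319809/20736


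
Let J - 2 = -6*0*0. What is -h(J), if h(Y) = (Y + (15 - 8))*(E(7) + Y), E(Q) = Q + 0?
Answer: -81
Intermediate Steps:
E(Q) = Q
J = 2 (J = 2 - 6*0*0 = 2 + 0*0 = 2 + 0 = 2)
h(Y) = (7 + Y)² (h(Y) = (Y + (15 - 8))*(7 + Y) = (Y + 7)*(7 + Y) = (7 + Y)*(7 + Y) = (7 + Y)²)
-h(J) = -(49 + 2² + 14*2) = -(49 + 4 + 28) = -1*81 = -81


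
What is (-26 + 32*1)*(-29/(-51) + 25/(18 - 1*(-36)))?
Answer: 947/153 ≈ 6.1895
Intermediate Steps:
(-26 + 32*1)*(-29/(-51) + 25/(18 - 1*(-36))) = (-26 + 32)*(-29*(-1/51) + 25/(18 + 36)) = 6*(29/51 + 25/54) = 6*(947/918) = 947/153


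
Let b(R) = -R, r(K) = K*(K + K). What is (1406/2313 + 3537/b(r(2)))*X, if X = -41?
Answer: 334963153/18504 ≈ 18102.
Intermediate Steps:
r(K) = 2*K² (r(K) = K*(2*K) = 2*K²)
(1406/2313 + 3537/b(r(2)))*X = (1406/2313 + 3537/((-2*2²)))*(-41) = (1406*(1/2313) + 3537/((-2*4)))*(-41) = (1406/2313 + 3537/((-1*8)))*(-41) = (1406/2313 + 3537/(-8))*(-41) = (1406/2313 + 3537*(-⅛))*(-41) = (1406/2313 - 3537/8)*(-41) = -8169833/18504*(-41) = 334963153/18504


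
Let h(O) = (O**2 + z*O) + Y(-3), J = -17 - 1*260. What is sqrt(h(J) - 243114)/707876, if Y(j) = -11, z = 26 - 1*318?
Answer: I*sqrt(21378)/353938 ≈ 0.0004131*I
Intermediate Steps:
z = -292 (z = 26 - 318 = -292)
J = -277 (J = -17 - 260 = -277)
h(O) = -11 + O**2 - 292*O (h(O) = (O**2 - 292*O) - 11 = -11 + O**2 - 292*O)
sqrt(h(J) - 243114)/707876 = sqrt((-11 + (-277)**2 - 292*(-277)) - 243114)/707876 = sqrt((-11 + 76729 + 80884) - 243114)*(1/707876) = sqrt(157602 - 243114)*(1/707876) = sqrt(-85512)*(1/707876) = (2*I*sqrt(21378))*(1/707876) = I*sqrt(21378)/353938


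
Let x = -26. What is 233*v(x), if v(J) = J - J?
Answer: 0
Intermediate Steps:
v(J) = 0
233*v(x) = 233*0 = 0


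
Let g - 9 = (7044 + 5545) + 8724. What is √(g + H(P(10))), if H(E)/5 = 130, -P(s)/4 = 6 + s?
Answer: 2*√5493 ≈ 148.23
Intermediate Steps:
P(s) = -24 - 4*s (P(s) = -4*(6 + s) = -24 - 4*s)
g = 21322 (g = 9 + ((7044 + 5545) + 8724) = 9 + (12589 + 8724) = 9 + 21313 = 21322)
H(E) = 650 (H(E) = 5*130 = 650)
√(g + H(P(10))) = √(21322 + 650) = √21972 = 2*√5493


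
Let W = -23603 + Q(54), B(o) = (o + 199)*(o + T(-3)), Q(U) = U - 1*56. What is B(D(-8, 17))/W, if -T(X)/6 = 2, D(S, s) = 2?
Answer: 402/4721 ≈ 0.085151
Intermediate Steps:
T(X) = -12 (T(X) = -6*2 = -12)
Q(U) = -56 + U (Q(U) = U - 56 = -56 + U)
B(o) = (-12 + o)*(199 + o) (B(o) = (o + 199)*(o - 12) = (199 + o)*(-12 + o) = (-12 + o)*(199 + o))
W = -23605 (W = -23603 + (-56 + 54) = -23603 - 2 = -23605)
B(D(-8, 17))/W = (-2388 + 2² + 187*2)/(-23605) = (-2388 + 4 + 374)*(-1/23605) = -2010*(-1/23605) = 402/4721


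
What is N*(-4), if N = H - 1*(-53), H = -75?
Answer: 88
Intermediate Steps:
N = -22 (N = -75 - 1*(-53) = -75 + 53 = -22)
N*(-4) = -22*(-4) = 88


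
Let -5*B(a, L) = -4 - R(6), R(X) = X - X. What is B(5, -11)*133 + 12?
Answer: 592/5 ≈ 118.40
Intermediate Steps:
R(X) = 0
B(a, L) = 4/5 (B(a, L) = -(-4 - 1*0)/5 = -(-4 + 0)/5 = -1/5*(-4) = 4/5)
B(5, -11)*133 + 12 = (4/5)*133 + 12 = 532/5 + 12 = 592/5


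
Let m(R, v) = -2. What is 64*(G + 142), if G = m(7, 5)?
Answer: 8960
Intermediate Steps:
G = -2
64*(G + 142) = 64*(-2 + 142) = 64*140 = 8960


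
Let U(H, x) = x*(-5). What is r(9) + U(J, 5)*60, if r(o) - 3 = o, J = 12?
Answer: -1488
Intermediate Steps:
r(o) = 3 + o
U(H, x) = -5*x
r(9) + U(J, 5)*60 = (3 + 9) - 5*5*60 = 12 - 25*60 = 12 - 1500 = -1488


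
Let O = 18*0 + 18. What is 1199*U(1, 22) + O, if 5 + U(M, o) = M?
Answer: -4778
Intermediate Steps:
U(M, o) = -5 + M
O = 18 (O = 0 + 18 = 18)
1199*U(1, 22) + O = 1199*(-5 + 1) + 18 = 1199*(-4) + 18 = -4796 + 18 = -4778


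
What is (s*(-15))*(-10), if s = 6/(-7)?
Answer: -900/7 ≈ -128.57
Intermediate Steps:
s = -6/7 (s = 6*(-1/7) = -6/7 ≈ -0.85714)
(s*(-15))*(-10) = -6/7*(-15)*(-10) = (90/7)*(-10) = -900/7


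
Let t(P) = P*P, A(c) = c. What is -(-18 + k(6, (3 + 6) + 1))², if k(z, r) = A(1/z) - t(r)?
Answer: -499849/36 ≈ -13885.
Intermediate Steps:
t(P) = P²
k(z, r) = 1/z - r²
-(-18 + k(6, (3 + 6) + 1))² = -(-18 + (1/6 - ((3 + 6) + 1)²))² = -(-18 + (⅙ - (9 + 1)²))² = -(-18 + (⅙ - 1*10²))² = -(-18 + (⅙ - 1*100))² = -(-18 + (⅙ - 100))² = -(-18 - 599/6)² = -(-707/6)² = -1*499849/36 = -499849/36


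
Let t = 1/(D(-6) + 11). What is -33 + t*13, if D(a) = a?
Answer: -152/5 ≈ -30.400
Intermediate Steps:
t = ⅕ (t = 1/(-6 + 11) = 1/5 = ⅕ ≈ 0.20000)
-33 + t*13 = -33 + (⅕)*13 = -33 + 13/5 = -152/5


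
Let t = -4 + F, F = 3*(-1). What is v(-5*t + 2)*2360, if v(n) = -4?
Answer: -9440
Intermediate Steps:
F = -3
t = -7 (t = -4 - 3 = -7)
v(-5*t + 2)*2360 = -4*2360 = -9440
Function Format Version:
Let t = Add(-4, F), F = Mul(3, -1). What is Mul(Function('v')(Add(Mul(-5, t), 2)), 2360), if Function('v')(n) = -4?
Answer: -9440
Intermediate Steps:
F = -3
t = -7 (t = Add(-4, -3) = -7)
Mul(Function('v')(Add(Mul(-5, t), 2)), 2360) = Mul(-4, 2360) = -9440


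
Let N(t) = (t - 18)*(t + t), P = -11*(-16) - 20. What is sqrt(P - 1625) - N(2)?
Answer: 64 + I*sqrt(1469) ≈ 64.0 + 38.328*I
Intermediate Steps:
P = 156 (P = 176 - 20 = 156)
N(t) = 2*t*(-18 + t) (N(t) = (-18 + t)*(2*t) = 2*t*(-18 + t))
sqrt(P - 1625) - N(2) = sqrt(156 - 1625) - 2*2*(-18 + 2) = sqrt(-1469) - 2*2*(-16) = I*sqrt(1469) - 1*(-64) = I*sqrt(1469) + 64 = 64 + I*sqrt(1469)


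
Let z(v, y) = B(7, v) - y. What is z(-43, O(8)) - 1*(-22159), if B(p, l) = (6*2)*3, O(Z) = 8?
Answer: 22187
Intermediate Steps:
B(p, l) = 36 (B(p, l) = 12*3 = 36)
z(v, y) = 36 - y
z(-43, O(8)) - 1*(-22159) = (36 - 1*8) - 1*(-22159) = (36 - 8) + 22159 = 28 + 22159 = 22187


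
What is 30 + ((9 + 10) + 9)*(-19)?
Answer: -502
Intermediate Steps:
30 + ((9 + 10) + 9)*(-19) = 30 + (19 + 9)*(-19) = 30 + 28*(-19) = 30 - 532 = -502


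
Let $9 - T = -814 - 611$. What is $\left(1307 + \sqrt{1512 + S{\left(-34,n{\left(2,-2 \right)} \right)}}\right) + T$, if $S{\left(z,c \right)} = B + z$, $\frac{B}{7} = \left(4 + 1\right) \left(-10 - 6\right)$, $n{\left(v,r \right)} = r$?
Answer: $2741 + 3 \sqrt{102} \approx 2771.3$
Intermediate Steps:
$T = 1434$ ($T = 9 - \left(-814 - 611\right) = 9 - -1425 = 9 + 1425 = 1434$)
$B = -560$ ($B = 7 \left(4 + 1\right) \left(-10 - 6\right) = 7 \cdot 5 \left(-16\right) = 7 \left(-80\right) = -560$)
$S{\left(z,c \right)} = -560 + z$
$\left(1307 + \sqrt{1512 + S{\left(-34,n{\left(2,-2 \right)} \right)}}\right) + T = \left(1307 + \sqrt{1512 - 594}\right) + 1434 = \left(1307 + \sqrt{918}\right) + 1434 = \left(1307 + 3 \sqrt{102}\right) + 1434 = 2741 + 3 \sqrt{102}$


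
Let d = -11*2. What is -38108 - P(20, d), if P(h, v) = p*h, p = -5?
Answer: -38008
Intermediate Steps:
d = -22
P(h, v) = -5*h
-38108 - P(20, d) = -38108 - (-5)*20 = -38108 - 1*(-100) = -38108 + 100 = -38008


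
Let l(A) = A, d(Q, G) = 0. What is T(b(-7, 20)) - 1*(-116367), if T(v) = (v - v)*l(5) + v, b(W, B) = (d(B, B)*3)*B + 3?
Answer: 116370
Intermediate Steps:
b(W, B) = 3 (b(W, B) = (0*3)*B + 3 = 0*B + 3 = 0 + 3 = 3)
T(v) = v (T(v) = (v - v)*5 + v = 0*5 + v = 0 + v = v)
T(b(-7, 20)) - 1*(-116367) = 3 - 1*(-116367) = 3 + 116367 = 116370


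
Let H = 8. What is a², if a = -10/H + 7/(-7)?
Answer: 81/16 ≈ 5.0625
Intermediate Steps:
a = -9/4 (a = -10/8 + 7/(-7) = -10*⅛ + 7*(-⅐) = -5/4 - 1 = -9/4 ≈ -2.2500)
a² = (-9/4)² = 81/16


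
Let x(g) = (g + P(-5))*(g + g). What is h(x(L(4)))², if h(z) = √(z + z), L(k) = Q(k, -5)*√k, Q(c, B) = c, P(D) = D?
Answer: 96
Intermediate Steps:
L(k) = k^(3/2) (L(k) = k*√k = k^(3/2))
x(g) = 2*g*(-5 + g) (x(g) = (g - 5)*(g + g) = (-5 + g)*(2*g) = 2*g*(-5 + g))
h(z) = √2*√z (h(z) = √(2*z) = √2*√z)
h(x(L(4)))² = (√2*√(2*4^(3/2)*(-5 + 4^(3/2))))² = (√2*√(2*8*(-5 + 8)))² = (√2*√(2*8*3))² = (√2*√48)² = (√2*(4*√3))² = (4*√6)² = 96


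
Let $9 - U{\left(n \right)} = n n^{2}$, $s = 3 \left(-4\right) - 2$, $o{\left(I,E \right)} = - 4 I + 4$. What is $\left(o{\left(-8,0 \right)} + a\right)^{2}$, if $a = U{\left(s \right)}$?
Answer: $7778521$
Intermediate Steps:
$o{\left(I,E \right)} = 4 - 4 I$
$s = -14$ ($s = -12 - 2 = -14$)
$U{\left(n \right)} = 9 - n^{3}$ ($U{\left(n \right)} = 9 - n n^{2} = 9 - n^{3}$)
$a = 2753$ ($a = 9 - \left(-14\right)^{3} = 9 - -2744 = 9 + 2744 = 2753$)
$\left(o{\left(-8,0 \right)} + a\right)^{2} = \left(\left(4 - -32\right) + 2753\right)^{2} = \left(\left(4 + 32\right) + 2753\right)^{2} = \left(36 + 2753\right)^{2} = 2789^{2} = 7778521$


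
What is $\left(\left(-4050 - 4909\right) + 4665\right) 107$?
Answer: $-459458$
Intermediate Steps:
$\left(\left(-4050 - 4909\right) + 4665\right) 107 = \left(-8959 + 4665\right) 107 = \left(-4294\right) 107 = -459458$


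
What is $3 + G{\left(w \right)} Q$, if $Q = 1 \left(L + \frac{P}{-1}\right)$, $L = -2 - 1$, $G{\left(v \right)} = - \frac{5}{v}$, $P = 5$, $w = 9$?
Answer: $\frac{67}{9} \approx 7.4444$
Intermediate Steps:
$L = -3$ ($L = -2 - 1 = -3$)
$Q = -8$ ($Q = 1 \left(-3 + \frac{5}{-1}\right) = 1 \left(-3 + 5 \left(-1\right)\right) = 1 \left(-3 - 5\right) = 1 \left(-8\right) = -8$)
$3 + G{\left(w \right)} Q = 3 + - \frac{5}{9} \left(-8\right) = 3 + \left(-5\right) \frac{1}{9} \left(-8\right) = 3 - - \frac{40}{9} = 3 + \frac{40}{9} = \frac{67}{9}$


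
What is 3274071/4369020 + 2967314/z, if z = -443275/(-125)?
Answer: 3089491600681/3688909220 ≈ 837.51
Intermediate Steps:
z = 17731/5 (z = -443275*(-1)/125 = -3725*(-119/125) = 17731/5 ≈ 3546.2)
3274071/4369020 + 2967314/z = 3274071/4369020 + 2967314/(17731/5) = 3274071*(1/4369020) + 2967314*(5/17731) = 1091357/1456340 + 2119510/2533 = 3089491600681/3688909220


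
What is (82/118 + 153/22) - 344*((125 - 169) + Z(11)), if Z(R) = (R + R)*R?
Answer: -88399447/1298 ≈ -68104.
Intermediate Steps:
Z(R) = 2*R² (Z(R) = (2*R)*R = 2*R²)
(82/118 + 153/22) - 344*((125 - 169) + Z(11)) = (82/118 + 153/22) - 344*((125 - 169) + 2*11²) = (82*(1/118) + 153*(1/22)) - 344*(-44 + 2*121) = (41/59 + 153/22) - 344*(-44 + 242) = 9929/1298 - 344*198 = 9929/1298 - 68112 = -88399447/1298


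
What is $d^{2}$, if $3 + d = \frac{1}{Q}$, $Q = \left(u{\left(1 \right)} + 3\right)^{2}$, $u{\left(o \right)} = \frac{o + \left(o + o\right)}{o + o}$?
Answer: $\frac{57121}{6561} \approx 8.7061$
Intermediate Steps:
$u{\left(o \right)} = \frac{3}{2}$ ($u{\left(o \right)} = \frac{o + 2 o}{2 o} = 3 o \frac{1}{2 o} = \frac{3}{2}$)
$Q = \frac{81}{4}$ ($Q = \left(\frac{3}{2} + 3\right)^{2} = \left(\frac{9}{2}\right)^{2} = \frac{81}{4} \approx 20.25$)
$d = - \frac{239}{81}$ ($d = -3 + \frac{1}{\frac{81}{4}} = -3 + \frac{4}{81} = - \frac{239}{81} \approx -2.9506$)
$d^{2} = \left(- \frac{239}{81}\right)^{2} = \frac{57121}{6561}$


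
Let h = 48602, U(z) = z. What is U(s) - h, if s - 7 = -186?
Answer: -48781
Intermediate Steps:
s = -179 (s = 7 - 186 = -179)
U(s) - h = -179 - 1*48602 = -179 - 48602 = -48781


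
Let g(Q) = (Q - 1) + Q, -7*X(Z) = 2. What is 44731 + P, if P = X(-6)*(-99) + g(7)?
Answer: 313406/7 ≈ 44772.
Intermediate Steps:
X(Z) = -2/7 (X(Z) = -⅐*2 = -2/7)
g(Q) = -1 + 2*Q (g(Q) = (-1 + Q) + Q = -1 + 2*Q)
P = 289/7 (P = -2/7*(-99) + (-1 + 2*7) = 198/7 + (-1 + 14) = 198/7 + 13 = 289/7 ≈ 41.286)
44731 + P = 44731 + 289/7 = 313406/7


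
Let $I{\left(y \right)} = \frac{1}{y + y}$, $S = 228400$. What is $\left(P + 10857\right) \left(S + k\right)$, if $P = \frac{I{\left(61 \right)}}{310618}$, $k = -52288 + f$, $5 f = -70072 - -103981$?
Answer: $\frac{376240268154362937}{189476980} \approx 1.9857 \cdot 10^{9}$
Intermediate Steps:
$I{\left(y \right)} = \frac{1}{2 y}$
$f = \frac{33909}{5}$ ($f = \frac{-70072 - -103981}{5} = \frac{-70072 + 103981}{5} = \frac{1}{5} \cdot 33909 = \frac{33909}{5} \approx 6781.8$)
$k = - \frac{227531}{5}$ ($k = -52288 + \frac{33909}{5} = - \frac{227531}{5} \approx -45506.0$)
$P = \frac{1}{37895396}$ ($P = \frac{\frac{1}{2} \cdot \frac{1}{61}}{310618} = \frac{1}{2} \cdot \frac{1}{61} \cdot \frac{1}{310618} = \frac{1}{122} \cdot \frac{1}{310618} = \frac{1}{37895396} \approx 2.6388 \cdot 10^{-8}$)
$\left(P + 10857\right) \left(S + k\right) = \left(\frac{1}{37895396} + 10857\right) \left(228400 - \frac{227531}{5}\right) = \frac{411430314373}{37895396} \cdot \frac{914469}{5} = \frac{376240268154362937}{189476980}$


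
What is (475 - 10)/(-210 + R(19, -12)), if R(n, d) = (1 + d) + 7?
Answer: -465/214 ≈ -2.1729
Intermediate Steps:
R(n, d) = 8 + d
(475 - 10)/(-210 + R(19, -12)) = (475 - 10)/(-210 + (8 - 12)) = 465/(-210 - 4) = 465/(-214) = 465*(-1/214) = -465/214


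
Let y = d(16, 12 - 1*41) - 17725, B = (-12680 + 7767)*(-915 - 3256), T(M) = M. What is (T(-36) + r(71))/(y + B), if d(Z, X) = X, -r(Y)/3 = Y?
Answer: -249/20474369 ≈ -1.2162e-5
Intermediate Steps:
r(Y) = -3*Y
B = 20492123 (B = -4913*(-4171) = 20492123)
y = -17754 (y = (12 - 1*41) - 17725 = (12 - 41) - 17725 = -29 - 17725 = -17754)
(T(-36) + r(71))/(y + B) = (-36 - 3*71)/(-17754 + 20492123) = (-36 - 213)/20474369 = -249*1/20474369 = -249/20474369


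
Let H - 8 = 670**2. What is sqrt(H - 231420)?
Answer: 4*sqrt(13593) ≈ 466.36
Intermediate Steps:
H = 448908 (H = 8 + 670**2 = 8 + 448900 = 448908)
sqrt(H - 231420) = sqrt(448908 - 231420) = sqrt(217488) = 4*sqrt(13593)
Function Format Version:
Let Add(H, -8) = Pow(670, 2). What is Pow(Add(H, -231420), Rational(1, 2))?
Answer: Mul(4, Pow(13593, Rational(1, 2))) ≈ 466.36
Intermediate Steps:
H = 448908 (H = Add(8, Pow(670, 2)) = Add(8, 448900) = 448908)
Pow(Add(H, -231420), Rational(1, 2)) = Pow(Add(448908, -231420), Rational(1, 2)) = Pow(217488, Rational(1, 2)) = Mul(4, Pow(13593, Rational(1, 2)))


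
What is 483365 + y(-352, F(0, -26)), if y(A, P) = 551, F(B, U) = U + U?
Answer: 483916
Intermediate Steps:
F(B, U) = 2*U
483365 + y(-352, F(0, -26)) = 483365 + 551 = 483916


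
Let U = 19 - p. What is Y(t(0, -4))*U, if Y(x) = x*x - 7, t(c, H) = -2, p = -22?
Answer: -123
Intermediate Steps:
U = 41 (U = 19 - 1*(-22) = 19 + 22 = 41)
Y(x) = -7 + x² (Y(x) = x² - 7 = -7 + x²)
Y(t(0, -4))*U = (-7 + (-2)²)*41 = (-7 + 4)*41 = -3*41 = -123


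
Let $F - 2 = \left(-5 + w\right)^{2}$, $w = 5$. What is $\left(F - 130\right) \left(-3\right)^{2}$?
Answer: $-1152$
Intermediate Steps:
$F = 2$ ($F = 2 + \left(-5 + 5\right)^{2} = 2 + 0^{2} = 2 + 0 = 2$)
$\left(F - 130\right) \left(-3\right)^{2} = \left(2 - 130\right) \left(-3\right)^{2} = \left(-128\right) 9 = -1152$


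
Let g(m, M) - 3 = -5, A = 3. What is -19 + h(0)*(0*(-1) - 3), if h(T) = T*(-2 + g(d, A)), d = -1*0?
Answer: -19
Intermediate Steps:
d = 0
g(m, M) = -2 (g(m, M) = 3 - 5 = -2)
h(T) = -4*T (h(T) = T*(-2 - 2) = T*(-4) = -4*T)
-19 + h(0)*(0*(-1) - 3) = -19 + (-4*0)*(0*(-1) - 3) = -19 + 0*(0 - 3) = -19 + 0*(-3) = -19 + 0 = -19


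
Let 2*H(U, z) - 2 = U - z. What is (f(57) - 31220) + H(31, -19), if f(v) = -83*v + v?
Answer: -35868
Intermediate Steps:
f(v) = -82*v
H(U, z) = 1 + U/2 - z/2 (H(U, z) = 1 + (U - z)/2 = 1 + (U/2 - z/2) = 1 + U/2 - z/2)
(f(57) - 31220) + H(31, -19) = (-82*57 - 31220) + (1 + (½)*31 - ½*(-19)) = (-4674 - 31220) + (1 + 31/2 + 19/2) = -35894 + 26 = -35868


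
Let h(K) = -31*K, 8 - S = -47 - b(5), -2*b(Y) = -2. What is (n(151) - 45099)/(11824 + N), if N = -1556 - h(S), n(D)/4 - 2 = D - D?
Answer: -45091/12004 ≈ -3.7563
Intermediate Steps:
n(D) = 8 (n(D) = 8 + 4*(D - D) = 8 + 4*0 = 8 + 0 = 8)
b(Y) = 1 (b(Y) = -1/2*(-2) = 1)
S = 56 (S = 8 - (-47 - 1*1) = 8 - (-47 - 1) = 8 - 1*(-48) = 8 + 48 = 56)
N = 180 (N = -1556 - (-31)*56 = -1556 - 1*(-1736) = -1556 + 1736 = 180)
(n(151) - 45099)/(11824 + N) = (8 - 45099)/(11824 + 180) = -45091/12004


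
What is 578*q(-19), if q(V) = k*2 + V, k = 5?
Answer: -5202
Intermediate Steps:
q(V) = 10 + V (q(V) = 5*2 + V = 10 + V)
578*q(-19) = 578*(10 - 19) = 578*(-9) = -5202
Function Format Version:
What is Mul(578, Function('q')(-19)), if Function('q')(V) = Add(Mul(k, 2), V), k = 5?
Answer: -5202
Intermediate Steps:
Function('q')(V) = Add(10, V) (Function('q')(V) = Add(Mul(5, 2), V) = Add(10, V))
Mul(578, Function('q')(-19)) = Mul(578, Add(10, -19)) = Mul(578, -9) = -5202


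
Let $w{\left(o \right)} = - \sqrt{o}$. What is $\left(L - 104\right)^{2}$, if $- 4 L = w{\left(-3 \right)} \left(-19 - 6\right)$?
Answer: $\frac{171181}{16} + 1300 i \sqrt{3} \approx 10699.0 + 2251.7 i$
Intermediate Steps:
$L = - \frac{25 i \sqrt{3}}{4}$ ($L = - \frac{- \sqrt{-3} \left(-19 - 6\right)}{4} = - \frac{- i \sqrt{3} \left(-25\right)}{4} = - \frac{25 i \sqrt{3}}{4} \approx - 10.825 i$)
$\left(L - 104\right)^{2} = \left(- \frac{25 i \sqrt{3}}{4} - 104\right)^{2} = \left(-104 - \frac{25 i \sqrt{3}}{4}\right)^{2}$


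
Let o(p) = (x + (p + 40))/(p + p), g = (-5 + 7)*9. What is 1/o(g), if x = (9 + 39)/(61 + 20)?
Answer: 486/791 ≈ 0.61441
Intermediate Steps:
x = 16/27 (x = 48/81 = 48*(1/81) = 16/27 ≈ 0.59259)
g = 18 (g = 2*9 = 18)
o(p) = (1096/27 + p)/(2*p) (o(p) = (16/27 + (p + 40))/(p + p) = (16/27 + (40 + p))/((2*p)) = (1096/27 + p)*(1/(2*p)) = (1096/27 + p)/(2*p))
1/o(g) = 1/((1/54)*(1096 + 27*18)/18) = 1/((1/54)*(1/18)*(1096 + 486)) = 1/((1/54)*(1/18)*1582) = 1/(791/486) = 486/791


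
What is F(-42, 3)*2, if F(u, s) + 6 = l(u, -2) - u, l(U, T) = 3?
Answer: 78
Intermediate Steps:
F(u, s) = -3 - u (F(u, s) = -6 + (3 - u) = -3 - u)
F(-42, 3)*2 = (-3 - 1*(-42))*2 = (-3 + 42)*2 = 39*2 = 78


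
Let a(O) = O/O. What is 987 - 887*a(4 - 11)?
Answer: 100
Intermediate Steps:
a(O) = 1
987 - 887*a(4 - 11) = 987 - 887*1 = 987 - 887 = 100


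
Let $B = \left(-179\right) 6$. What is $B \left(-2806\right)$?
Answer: $3013644$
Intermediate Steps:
$B = -1074$
$B \left(-2806\right) = \left(-1074\right) \left(-2806\right) = 3013644$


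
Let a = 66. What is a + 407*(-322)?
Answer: -130988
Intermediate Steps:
a + 407*(-322) = 66 + 407*(-322) = 66 - 131054 = -130988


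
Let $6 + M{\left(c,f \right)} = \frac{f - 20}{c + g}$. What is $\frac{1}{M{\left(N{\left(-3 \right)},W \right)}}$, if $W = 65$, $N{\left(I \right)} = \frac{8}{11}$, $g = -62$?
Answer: $- \frac{674}{4539} \approx -0.14849$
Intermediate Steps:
$N{\left(I \right)} = \frac{8}{11}$ ($N{\left(I \right)} = 8 \cdot \frac{1}{11} = \frac{8}{11}$)
$M{\left(c,f \right)} = -6 + \frac{-20 + f}{-62 + c}$ ($M{\left(c,f \right)} = -6 + \frac{f - 20}{c - 62} = -6 + \frac{-20 + f}{-62 + c}$)
$\frac{1}{M{\left(N{\left(-3 \right)},W \right)}} = \frac{1}{\frac{1}{-62 + \frac{8}{11}} \left(352 + 65 - \frac{48}{11}\right)} = \frac{1}{\frac{1}{- \frac{674}{11}} \left(352 + 65 - \frac{48}{11}\right)} = \frac{1}{\left(- \frac{11}{674}\right) \frac{4539}{11}} = \frac{1}{- \frac{4539}{674}} = - \frac{674}{4539}$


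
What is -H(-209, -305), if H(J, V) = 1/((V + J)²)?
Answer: -1/264196 ≈ -3.7851e-6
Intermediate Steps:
H(J, V) = (J + V)⁻² (H(J, V) = 1/((J + V)²) = (J + V)⁻²)
-H(-209, -305) = -1/(-209 - 305)² = -1/(-514)² = -1*1/264196 = -1/264196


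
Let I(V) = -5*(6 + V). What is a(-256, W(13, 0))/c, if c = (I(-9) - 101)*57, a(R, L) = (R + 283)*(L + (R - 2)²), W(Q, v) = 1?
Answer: -599085/1634 ≈ -366.64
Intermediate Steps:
I(V) = -30 - 5*V
a(R, L) = (283 + R)*(L + (-2 + R)²)
c = -4902 (c = ((-30 - 5*(-9)) - 101)*57 = ((-30 + 45) - 101)*57 = (15 - 101)*57 = -86*57 = -4902)
a(-256, W(13, 0))/c = (283*1 + 283*(-2 - 256)² + 1*(-256) - 256*(-2 - 256)²)/(-4902) = (283 + 283*(-258)² - 256 - 256*(-258)²)*(-1/4902) = (283 + 283*66564 - 256 - 256*66564)*(-1/4902) = (283 + 18837612 - 256 - 17040384)*(-1/4902) = 1797255*(-1/4902) = -599085/1634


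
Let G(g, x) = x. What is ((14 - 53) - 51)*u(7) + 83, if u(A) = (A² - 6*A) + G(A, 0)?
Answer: -547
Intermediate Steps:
u(A) = A² - 6*A (u(A) = (A² - 6*A) + 0 = A² - 6*A)
((14 - 53) - 51)*u(7) + 83 = ((14 - 53) - 51)*(7*(-6 + 7)) + 83 = (-39 - 51)*(7*1) + 83 = -90*7 + 83 = -630 + 83 = -547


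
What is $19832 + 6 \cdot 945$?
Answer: $25502$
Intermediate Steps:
$19832 + 6 \cdot 945 = 19832 + 5670 = 25502$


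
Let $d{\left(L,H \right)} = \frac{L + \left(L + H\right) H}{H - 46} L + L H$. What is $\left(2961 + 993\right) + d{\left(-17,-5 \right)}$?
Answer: $4070$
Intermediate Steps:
$d{\left(L,H \right)} = H L + \frac{L \left(L + H \left(H + L\right)\right)}{-46 + H}$ ($d{\left(L,H \right)} = \frac{L + \left(H + L\right) H}{-46 + H} L + H L = \frac{L + H \left(H + L\right)}{-46 + H} L + H L = \frac{L \left(L + H \left(H + L\right)\right)}{-46 + H} + H L = H L + \frac{L \left(L + H \left(H + L\right)\right)}{-46 + H}$)
$\left(2961 + 993\right) + d{\left(-17,-5 \right)} = \left(2961 + 993\right) - \frac{17 \left(-17 - -230 + 2 \left(-5\right)^{2} - -85\right)}{-46 - 5} = 3954 - \frac{17 \left(-17 + 230 + 2 \cdot 25 + 85\right)}{-51} = 3954 - - \frac{-17 + 230 + 50 + 85}{3} = 3954 - \left(- \frac{1}{3}\right) 348 = 3954 + 116 = 4070$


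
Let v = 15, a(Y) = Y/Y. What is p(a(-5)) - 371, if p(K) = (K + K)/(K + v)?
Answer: -2967/8 ≈ -370.88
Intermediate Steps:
a(Y) = 1
p(K) = 2*K/(15 + K) (p(K) = (K + K)/(K + 15) = (2*K)/(15 + K) = 2*K/(15 + K))
p(a(-5)) - 371 = 2*1/(15 + 1) - 371 = 2*1/16 - 371 = 2*1*(1/16) - 371 = ⅛ - 371 = -2967/8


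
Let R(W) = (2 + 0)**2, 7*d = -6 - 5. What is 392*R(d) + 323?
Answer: 1891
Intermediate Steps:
d = -11/7 (d = (-6 - 5)/7 = (1/7)*(-11) = -11/7 ≈ -1.5714)
R(W) = 4 (R(W) = 2**2 = 4)
392*R(d) + 323 = 392*4 + 323 = 1568 + 323 = 1891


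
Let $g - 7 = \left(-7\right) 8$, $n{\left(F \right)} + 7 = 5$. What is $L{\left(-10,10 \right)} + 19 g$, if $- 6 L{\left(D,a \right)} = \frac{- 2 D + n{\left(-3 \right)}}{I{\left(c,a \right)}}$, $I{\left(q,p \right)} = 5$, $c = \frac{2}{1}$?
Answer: $- \frac{4658}{5} \approx -931.6$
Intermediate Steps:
$n{\left(F \right)} = -2$ ($n{\left(F \right)} = -7 + 5 = -2$)
$c = 2$ ($c = 2 \cdot 1 = 2$)
$L{\left(D,a \right)} = \frac{1}{15} + \frac{D}{15}$ ($L{\left(D,a \right)} = - \frac{\left(- 2 D - 2\right) \frac{1}{5}}{6} = - \frac{\left(-2 - 2 D\right) \frac{1}{5}}{6} = - \frac{- \frac{2}{5} - \frac{2 D}{5}}{6} = \frac{1}{15} + \frac{D}{15}$)
$g = -49$ ($g = 7 - 56 = -49$)
$L{\left(-10,10 \right)} + 19 g = \left(\frac{1}{15} + \frac{1}{15} \left(-10\right)\right) + 19 \left(-49\right) = \left(\frac{1}{15} - \frac{2}{3}\right) - 931 = - \frac{3}{5} - 931 = - \frac{4658}{5}$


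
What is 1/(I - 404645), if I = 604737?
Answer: 1/200092 ≈ 4.9977e-6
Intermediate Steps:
1/(I - 404645) = 1/(604737 - 404645) = 1/200092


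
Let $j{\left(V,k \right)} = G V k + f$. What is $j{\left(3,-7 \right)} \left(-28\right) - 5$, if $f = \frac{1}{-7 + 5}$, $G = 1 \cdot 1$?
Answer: $597$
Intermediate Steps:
$G = 1$
$f = - \frac{1}{2}$ ($f = \frac{1}{-2} = - \frac{1}{2} \approx -0.5$)
$j{\left(V,k \right)} = - \frac{1}{2} + V k$ ($j{\left(V,k \right)} = 1 V k - \frac{1}{2} = V k - \frac{1}{2} = - \frac{1}{2} + V k$)
$j{\left(3,-7 \right)} \left(-28\right) - 5 = \left(- \frac{1}{2} + 3 \left(-7\right)\right) \left(-28\right) - 5 = \left(- \frac{1}{2} - 21\right) \left(-28\right) - 5 = \left(- \frac{43}{2}\right) \left(-28\right) - 5 = 602 - 5 = 597$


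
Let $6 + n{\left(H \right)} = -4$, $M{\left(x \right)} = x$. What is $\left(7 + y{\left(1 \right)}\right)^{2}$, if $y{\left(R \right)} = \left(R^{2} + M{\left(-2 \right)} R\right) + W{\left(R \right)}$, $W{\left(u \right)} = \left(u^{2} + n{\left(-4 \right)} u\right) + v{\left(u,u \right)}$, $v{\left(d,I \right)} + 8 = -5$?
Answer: $256$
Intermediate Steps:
$v{\left(d,I \right)} = -13$ ($v{\left(d,I \right)} = -8 - 5 = -13$)
$n{\left(H \right)} = -10$ ($n{\left(H \right)} = -6 - 4 = -10$)
$W{\left(u \right)} = -13 + u^{2} - 10 u$ ($W{\left(u \right)} = \left(u^{2} - 10 u\right) - 13 = -13 + u^{2} - 10 u$)
$y{\left(R \right)} = -13 - 12 R + 2 R^{2}$ ($y{\left(R \right)} = \left(R^{2} - 2 R\right) - \left(13 - R^{2} + 10 R\right) = -13 - 12 R + 2 R^{2}$)
$\left(7 + y{\left(1 \right)}\right)^{2} = \left(7 - \left(25 - 2\right)\right)^{2} = \left(7 - 23\right)^{2} = \left(-16\right)^{2} = 256$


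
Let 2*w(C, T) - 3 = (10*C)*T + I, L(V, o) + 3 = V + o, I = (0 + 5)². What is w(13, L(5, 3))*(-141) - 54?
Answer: -47853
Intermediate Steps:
I = 25 (I = 5² = 25)
L(V, o) = -3 + V + o (L(V, o) = -3 + (V + o) = -3 + V + o)
w(C, T) = 14 + 5*C*T (w(C, T) = 3/2 + ((10*C)*T + 25)/2 = 3/2 + (10*C*T + 25)/2 = 3/2 + (25 + 10*C*T)/2 = 3/2 + (25/2 + 5*C*T) = 14 + 5*C*T)
w(13, L(5, 3))*(-141) - 54 = (14 + 5*13*(-3 + 5 + 3))*(-141) - 54 = (14 + 5*13*5)*(-141) - 54 = (14 + 325)*(-141) - 54 = 339*(-141) - 54 = -47799 - 54 = -47853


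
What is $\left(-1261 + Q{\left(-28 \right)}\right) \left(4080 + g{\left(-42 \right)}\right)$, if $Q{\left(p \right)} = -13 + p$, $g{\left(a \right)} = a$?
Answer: $-5257476$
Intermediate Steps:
$\left(-1261 + Q{\left(-28 \right)}\right) \left(4080 + g{\left(-42 \right)}\right) = \left(-1261 - 41\right) \left(4080 - 42\right) = \left(-1261 - 41\right) 4038 = \left(-1302\right) 4038 = -5257476$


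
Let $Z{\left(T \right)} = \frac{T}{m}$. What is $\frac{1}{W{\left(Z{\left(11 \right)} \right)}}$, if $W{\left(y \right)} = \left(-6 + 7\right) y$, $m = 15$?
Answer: $\frac{15}{11} \approx 1.3636$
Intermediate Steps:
$Z{\left(T \right)} = \frac{T}{15}$
$W{\left(y \right)} = y$ ($W{\left(y \right)} = 1 y = y$)
$\frac{1}{W{\left(Z{\left(11 \right)} \right)}} = \frac{1}{\frac{1}{15} \cdot 11} = \frac{1}{\frac{11}{15}} = \frac{15}{11}$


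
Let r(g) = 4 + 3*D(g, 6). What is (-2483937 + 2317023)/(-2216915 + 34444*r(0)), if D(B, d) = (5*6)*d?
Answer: -166914/16520621 ≈ -0.010103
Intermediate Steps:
D(B, d) = 30*d
r(g) = 544 (r(g) = 4 + 3*(30*6) = 4 + 3*180 = 4 + 540 = 544)
(-2483937 + 2317023)/(-2216915 + 34444*r(0)) = (-2483937 + 2317023)/(-2216915 + 34444*544) = -166914/(-2216915 + 18737536) = -166914/16520621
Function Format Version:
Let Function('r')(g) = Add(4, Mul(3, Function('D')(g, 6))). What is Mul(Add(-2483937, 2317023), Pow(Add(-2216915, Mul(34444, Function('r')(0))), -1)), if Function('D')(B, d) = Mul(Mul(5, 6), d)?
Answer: Rational(-166914, 16520621) ≈ -0.010103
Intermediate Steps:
Function('D')(B, d) = Mul(30, d)
Function('r')(g) = 544 (Function('r')(g) = Add(4, Mul(3, Mul(30, 6))) = Add(4, Mul(3, 180)) = Add(4, 540) = 544)
Mul(Add(-2483937, 2317023), Pow(Add(-2216915, Mul(34444, Function('r')(0))), -1)) = Mul(Add(-2483937, 2317023), Pow(Add(-2216915, Mul(34444, 544)), -1)) = Mul(-166914, Pow(Add(-2216915, 18737536), -1)) = Mul(-166914, Pow(16520621, -1)) = Mul(-166914, Rational(1, 16520621)) = Rational(-166914, 16520621)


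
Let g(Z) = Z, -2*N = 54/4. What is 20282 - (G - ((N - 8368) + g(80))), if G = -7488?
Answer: 77901/4 ≈ 19475.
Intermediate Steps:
N = -27/4 (N = -54/(2*4) = -54/8 = -½*27/2 = -27/4 ≈ -6.7500)
20282 - (G - ((N - 8368) + g(80))) = 20282 - (-7488 - ((-27/4 - 8368) + 80)) = 20282 - (-7488 - (-33499/4 + 80)) = 20282 - (-7488 - 1*(-33179/4)) = 20282 - (-7488 + 33179/4) = 20282 - 1*3227/4 = 20282 - 3227/4 = 77901/4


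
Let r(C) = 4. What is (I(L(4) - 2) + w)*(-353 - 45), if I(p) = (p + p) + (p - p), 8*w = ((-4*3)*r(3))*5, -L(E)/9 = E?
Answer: 42188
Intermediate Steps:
L(E) = -9*E
w = -30 (w = ((-4*3*4)*5)/8 = (-12*4*5)/8 = (-48*5)/8 = (⅛)*(-240) = -30)
I(p) = 2*p (I(p) = 2*p + 0 = 2*p)
(I(L(4) - 2) + w)*(-353 - 45) = (2*(-9*4 - 2) - 30)*(-353 - 45) = (2*(-36 - 2) - 30)*(-398) = (2*(-38) - 30)*(-398) = (-76 - 30)*(-398) = -106*(-398) = 42188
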